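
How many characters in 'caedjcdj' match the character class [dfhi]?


Character class [dfhi] matches any of: {d, f, h, i}
Scanning string 'caedjcdj' character by character:
  pos 0: 'c' -> no
  pos 1: 'a' -> no
  pos 2: 'e' -> no
  pos 3: 'd' -> MATCH
  pos 4: 'j' -> no
  pos 5: 'c' -> no
  pos 6: 'd' -> MATCH
  pos 7: 'j' -> no
Total matches: 2

2


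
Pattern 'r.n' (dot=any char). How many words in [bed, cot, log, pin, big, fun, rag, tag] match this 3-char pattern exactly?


Pattern 'r.n' means: starts with 'r', any single char, ends with 'n'.
Checking each word (must be exactly 3 chars):
  'bed' (len=3): no
  'cot' (len=3): no
  'log' (len=3): no
  'pin' (len=3): no
  'big' (len=3): no
  'fun' (len=3): no
  'rag' (len=3): no
  'tag' (len=3): no
Matching words: []
Total: 0

0


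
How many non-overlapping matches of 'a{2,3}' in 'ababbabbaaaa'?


Pattern 'a{2,3}' matches between 2 and 3 consecutive a's (greedy).
String: 'ababbabbaaaa'
Finding runs of a's and applying greedy matching:
  Run at pos 0: 'a' (length 1)
  Run at pos 2: 'a' (length 1)
  Run at pos 5: 'a' (length 1)
  Run at pos 8: 'aaaa' (length 4)
Matches: ['aaa']
Count: 1

1


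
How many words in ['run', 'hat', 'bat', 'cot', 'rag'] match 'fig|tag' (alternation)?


Alternation 'fig|tag' matches either 'fig' or 'tag'.
Checking each word:
  'run' -> no
  'hat' -> no
  'bat' -> no
  'cot' -> no
  'rag' -> no
Matches: []
Count: 0

0


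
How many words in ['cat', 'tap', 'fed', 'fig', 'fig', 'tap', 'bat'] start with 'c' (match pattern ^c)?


Pattern ^c anchors to start of word. Check which words begin with 'c':
  'cat' -> MATCH (starts with 'c')
  'tap' -> no
  'fed' -> no
  'fig' -> no
  'fig' -> no
  'tap' -> no
  'bat' -> no
Matching words: ['cat']
Count: 1

1


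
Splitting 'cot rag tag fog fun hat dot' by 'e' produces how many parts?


Splitting by 'e' breaks the string at each occurrence of the separator.
Text: 'cot rag tag fog fun hat dot'
Parts after split:
  Part 1: 'cot rag tag fog fun hat dot'
Total parts: 1

1


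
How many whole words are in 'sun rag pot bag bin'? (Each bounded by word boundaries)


Word boundaries (\b) mark the start/end of each word.
Text: 'sun rag pot bag bin'
Splitting by whitespace:
  Word 1: 'sun'
  Word 2: 'rag'
  Word 3: 'pot'
  Word 4: 'bag'
  Word 5: 'bin'
Total whole words: 5

5


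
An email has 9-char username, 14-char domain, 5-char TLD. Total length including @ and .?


An email address has format: username@domain.tld
Username length: 9
'@' character: 1
Domain length: 14
'.' character: 1
TLD length: 5
Total = 9 + 1 + 14 + 1 + 5 = 30

30


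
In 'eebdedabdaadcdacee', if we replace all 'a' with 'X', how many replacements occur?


re.sub('a', 'X', text) replaces every occurrence of 'a' with 'X'.
Text: 'eebdedabdaadcdacee'
Scanning for 'a':
  pos 6: 'a' -> replacement #1
  pos 9: 'a' -> replacement #2
  pos 10: 'a' -> replacement #3
  pos 14: 'a' -> replacement #4
Total replacements: 4

4


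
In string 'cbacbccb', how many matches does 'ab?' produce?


Pattern 'ab?' matches 'a' optionally followed by 'b'.
String: 'cbacbccb'
Scanning left to right for 'a' then checking next char:
  Match 1: 'a' (a not followed by b)
Total matches: 1

1


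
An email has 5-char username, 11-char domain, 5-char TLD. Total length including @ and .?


An email address has format: username@domain.tld
Username length: 5
'@' character: 1
Domain length: 11
'.' character: 1
TLD length: 5
Total = 5 + 1 + 11 + 1 + 5 = 23

23


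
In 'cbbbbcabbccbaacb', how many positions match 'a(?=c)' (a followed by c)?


Lookahead 'a(?=c)' matches 'a' only when followed by 'c'.
String: 'cbbbbcabbccbaacb'
Checking each position where char is 'a':
  pos 6: 'a' -> no (next='b')
  pos 12: 'a' -> no (next='a')
  pos 13: 'a' -> MATCH (next='c')
Matching positions: [13]
Count: 1

1


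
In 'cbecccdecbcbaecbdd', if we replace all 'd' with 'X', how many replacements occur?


re.sub('d', 'X', text) replaces every occurrence of 'd' with 'X'.
Text: 'cbecccdecbcbaecbdd'
Scanning for 'd':
  pos 6: 'd' -> replacement #1
  pos 16: 'd' -> replacement #2
  pos 17: 'd' -> replacement #3
Total replacements: 3

3


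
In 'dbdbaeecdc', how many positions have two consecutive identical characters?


Looking for consecutive identical characters in 'dbdbaeecdc':
  pos 0-1: 'd' vs 'b' -> different
  pos 1-2: 'b' vs 'd' -> different
  pos 2-3: 'd' vs 'b' -> different
  pos 3-4: 'b' vs 'a' -> different
  pos 4-5: 'a' vs 'e' -> different
  pos 5-6: 'e' vs 'e' -> MATCH ('ee')
  pos 6-7: 'e' vs 'c' -> different
  pos 7-8: 'c' vs 'd' -> different
  pos 8-9: 'd' vs 'c' -> different
Consecutive identical pairs: ['ee']
Count: 1

1


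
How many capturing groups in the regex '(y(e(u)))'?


To count capturing groups, count each '(' that starts a group.
Pattern: '(y(e(u)))'
Walking through the pattern:
  Position 0: '(' -> group #1
  Position 2: '(' -> group #2
  Position 4: '(' -> group #3
Total capturing groups: 3

3


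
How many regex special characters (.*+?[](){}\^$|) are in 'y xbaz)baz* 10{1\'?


Regex special characters are: . * + ? [ ] ( ) { } \ ^ $ |
Scanning 'y xbaz)baz* 10{1\':
  pos 6: ')' -> SPECIAL
  pos 10: '*' -> SPECIAL
  pos 14: '{' -> SPECIAL
  pos 16: '\' -> SPECIAL
Special chars found: [')', '*', '{', '\\']
Total: 4

4


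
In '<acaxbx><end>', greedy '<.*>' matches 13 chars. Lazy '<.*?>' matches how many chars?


Greedy '<.*>' tries to match as MUCH as possible.
Lazy '<.*?>' tries to match as LITTLE as possible.

String: '<acaxbx><end>'
Greedy '<.*>' starts at first '<' and extends to the LAST '>': '<acaxbx><end>' (13 chars)
Lazy '<.*?>' starts at first '<' and stops at the FIRST '>': '<acaxbx>' (8 chars)

8


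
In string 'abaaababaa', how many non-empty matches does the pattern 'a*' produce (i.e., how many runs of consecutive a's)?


Pattern 'a*' matches zero or more a's. We want non-empty runs of consecutive a's.
String: 'abaaababaa'
Walking through the string to find runs of a's:
  Run 1: positions 0-0 -> 'a'
  Run 2: positions 2-4 -> 'aaa'
  Run 3: positions 6-6 -> 'a'
  Run 4: positions 8-9 -> 'aa'
Non-empty runs found: ['a', 'aaa', 'a', 'aa']
Count: 4

4


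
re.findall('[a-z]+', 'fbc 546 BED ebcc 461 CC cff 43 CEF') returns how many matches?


Pattern '[a-z]+' finds one or more lowercase letters.
Text: 'fbc 546 BED ebcc 461 CC cff 43 CEF'
Scanning for matches:
  Match 1: 'fbc'
  Match 2: 'ebcc'
  Match 3: 'cff'
Total matches: 3

3


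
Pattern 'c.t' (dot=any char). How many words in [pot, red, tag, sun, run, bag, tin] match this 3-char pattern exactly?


Pattern 'c.t' means: starts with 'c', any single char, ends with 't'.
Checking each word (must be exactly 3 chars):
  'pot' (len=3): no
  'red' (len=3): no
  'tag' (len=3): no
  'sun' (len=3): no
  'run' (len=3): no
  'bag' (len=3): no
  'tin' (len=3): no
Matching words: []
Total: 0

0


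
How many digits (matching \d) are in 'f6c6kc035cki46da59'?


\d matches any digit 0-9.
Scanning 'f6c6kc035cki46da59':
  pos 1: '6' -> DIGIT
  pos 3: '6' -> DIGIT
  pos 6: '0' -> DIGIT
  pos 7: '3' -> DIGIT
  pos 8: '5' -> DIGIT
  pos 12: '4' -> DIGIT
  pos 13: '6' -> DIGIT
  pos 16: '5' -> DIGIT
  pos 17: '9' -> DIGIT
Digits found: ['6', '6', '0', '3', '5', '4', '6', '5', '9']
Total: 9

9


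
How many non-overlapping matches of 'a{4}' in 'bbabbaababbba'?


Pattern 'a{4}' matches exactly 4 consecutive a's (greedy, non-overlapping).
String: 'bbabbaababbba'
Scanning for runs of a's:
  Run at pos 2: 'a' (length 1) -> 0 match(es)
  Run at pos 5: 'aa' (length 2) -> 0 match(es)
  Run at pos 8: 'a' (length 1) -> 0 match(es)
  Run at pos 12: 'a' (length 1) -> 0 match(es)
Matches found: []
Total: 0

0


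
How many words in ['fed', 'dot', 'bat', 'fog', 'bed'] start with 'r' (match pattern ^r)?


Pattern ^r anchors to start of word. Check which words begin with 'r':
  'fed' -> no
  'dot' -> no
  'bat' -> no
  'fog' -> no
  'bed' -> no
Matching words: []
Count: 0

0


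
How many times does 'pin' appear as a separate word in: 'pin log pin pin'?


Scanning each word for exact match 'pin':
  Word 1: 'pin' -> MATCH
  Word 2: 'log' -> no
  Word 3: 'pin' -> MATCH
  Word 4: 'pin' -> MATCH
Total matches: 3

3


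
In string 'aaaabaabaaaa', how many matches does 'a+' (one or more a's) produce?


Pattern 'a+' matches one or more consecutive a's.
String: 'aaaabaabaaaa'
Scanning for runs of a:
  Match 1: 'aaaa' (length 4)
  Match 2: 'aa' (length 2)
  Match 3: 'aaaa' (length 4)
Total matches: 3

3


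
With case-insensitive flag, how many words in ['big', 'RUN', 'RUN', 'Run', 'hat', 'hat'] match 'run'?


Case-insensitive matching: compare each word's lowercase form to 'run'.
  'big' -> lower='big' -> no
  'RUN' -> lower='run' -> MATCH
  'RUN' -> lower='run' -> MATCH
  'Run' -> lower='run' -> MATCH
  'hat' -> lower='hat' -> no
  'hat' -> lower='hat' -> no
Matches: ['RUN', 'RUN', 'Run']
Count: 3

3


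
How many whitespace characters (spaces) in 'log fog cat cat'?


\s matches whitespace characters (spaces, tabs, etc.).
Text: 'log fog cat cat'
This text has 4 words separated by spaces.
Number of spaces = number of words - 1 = 4 - 1 = 3

3


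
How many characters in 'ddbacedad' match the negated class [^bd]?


Negated class [^bd] matches any char NOT in {b, d}
Scanning 'ddbacedad':
  pos 0: 'd' -> no (excluded)
  pos 1: 'd' -> no (excluded)
  pos 2: 'b' -> no (excluded)
  pos 3: 'a' -> MATCH
  pos 4: 'c' -> MATCH
  pos 5: 'e' -> MATCH
  pos 6: 'd' -> no (excluded)
  pos 7: 'a' -> MATCH
  pos 8: 'd' -> no (excluded)
Total matches: 4

4


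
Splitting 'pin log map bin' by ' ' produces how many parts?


Splitting by ' ' breaks the string at each occurrence of the separator.
Text: 'pin log map bin'
Parts after split:
  Part 1: 'pin'
  Part 2: 'log'
  Part 3: 'map'
  Part 4: 'bin'
Total parts: 4

4


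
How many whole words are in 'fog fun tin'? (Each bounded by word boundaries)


Word boundaries (\b) mark the start/end of each word.
Text: 'fog fun tin'
Splitting by whitespace:
  Word 1: 'fog'
  Word 2: 'fun'
  Word 3: 'tin'
Total whole words: 3

3


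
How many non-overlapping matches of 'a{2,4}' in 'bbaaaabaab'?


Pattern 'a{2,4}' matches between 2 and 4 consecutive a's (greedy).
String: 'bbaaaabaab'
Finding runs of a's and applying greedy matching:
  Run at pos 2: 'aaaa' (length 4)
  Run at pos 7: 'aa' (length 2)
Matches: ['aaaa', 'aa']
Count: 2

2


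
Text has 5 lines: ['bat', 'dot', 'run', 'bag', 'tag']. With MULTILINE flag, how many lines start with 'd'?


With MULTILINE flag, ^ matches the start of each line.
Lines: ['bat', 'dot', 'run', 'bag', 'tag']
Checking which lines start with 'd':
  Line 1: 'bat' -> no
  Line 2: 'dot' -> MATCH
  Line 3: 'run' -> no
  Line 4: 'bag' -> no
  Line 5: 'tag' -> no
Matching lines: ['dot']
Count: 1

1


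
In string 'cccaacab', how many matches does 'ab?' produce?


Pattern 'ab?' matches 'a' optionally followed by 'b'.
String: 'cccaacab'
Scanning left to right for 'a' then checking next char:
  Match 1: 'a' (a not followed by b)
  Match 2: 'a' (a not followed by b)
  Match 3: 'ab' (a followed by b)
Total matches: 3

3


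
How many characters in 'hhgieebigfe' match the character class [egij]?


Character class [egij] matches any of: {e, g, i, j}
Scanning string 'hhgieebigfe' character by character:
  pos 0: 'h' -> no
  pos 1: 'h' -> no
  pos 2: 'g' -> MATCH
  pos 3: 'i' -> MATCH
  pos 4: 'e' -> MATCH
  pos 5: 'e' -> MATCH
  pos 6: 'b' -> no
  pos 7: 'i' -> MATCH
  pos 8: 'g' -> MATCH
  pos 9: 'f' -> no
  pos 10: 'e' -> MATCH
Total matches: 7

7


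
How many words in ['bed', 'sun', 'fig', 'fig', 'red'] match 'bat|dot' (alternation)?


Alternation 'bat|dot' matches either 'bat' or 'dot'.
Checking each word:
  'bed' -> no
  'sun' -> no
  'fig' -> no
  'fig' -> no
  'red' -> no
Matches: []
Count: 0

0


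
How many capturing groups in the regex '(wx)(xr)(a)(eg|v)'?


To count capturing groups, count each '(' that starts a group.
Pattern: '(wx)(xr)(a)(eg|v)'
Walking through the pattern:
  Position 0: '(' -> group #1
  Position 4: '(' -> group #2
  Position 8: '(' -> group #3
  Position 11: '(' -> group #4
Total capturing groups: 4

4


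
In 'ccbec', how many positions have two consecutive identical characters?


Looking for consecutive identical characters in 'ccbec':
  pos 0-1: 'c' vs 'c' -> MATCH ('cc')
  pos 1-2: 'c' vs 'b' -> different
  pos 2-3: 'b' vs 'e' -> different
  pos 3-4: 'e' vs 'c' -> different
Consecutive identical pairs: ['cc']
Count: 1

1


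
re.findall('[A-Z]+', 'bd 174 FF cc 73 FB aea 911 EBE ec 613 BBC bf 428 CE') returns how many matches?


Pattern '[A-Z]+' finds one or more uppercase letters.
Text: 'bd 174 FF cc 73 FB aea 911 EBE ec 613 BBC bf 428 CE'
Scanning for matches:
  Match 1: 'FF'
  Match 2: 'FB'
  Match 3: 'EBE'
  Match 4: 'BBC'
  Match 5: 'CE'
Total matches: 5

5


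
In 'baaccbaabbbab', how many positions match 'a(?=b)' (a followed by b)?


Lookahead 'a(?=b)' matches 'a' only when followed by 'b'.
String: 'baaccbaabbbab'
Checking each position where char is 'a':
  pos 1: 'a' -> no (next='a')
  pos 2: 'a' -> no (next='c')
  pos 6: 'a' -> no (next='a')
  pos 7: 'a' -> MATCH (next='b')
  pos 11: 'a' -> MATCH (next='b')
Matching positions: [7, 11]
Count: 2

2


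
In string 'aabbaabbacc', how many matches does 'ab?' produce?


Pattern 'ab?' matches 'a' optionally followed by 'b'.
String: 'aabbaabbacc'
Scanning left to right for 'a' then checking next char:
  Match 1: 'a' (a not followed by b)
  Match 2: 'ab' (a followed by b)
  Match 3: 'a' (a not followed by b)
  Match 4: 'ab' (a followed by b)
  Match 5: 'a' (a not followed by b)
Total matches: 5

5


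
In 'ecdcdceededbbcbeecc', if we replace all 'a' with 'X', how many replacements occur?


re.sub('a', 'X', text) replaces every occurrence of 'a' with 'X'.
Text: 'ecdcdceededbbcbeecc'
Scanning for 'a':
Total replacements: 0

0


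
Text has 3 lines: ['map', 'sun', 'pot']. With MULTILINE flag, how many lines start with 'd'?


With MULTILINE flag, ^ matches the start of each line.
Lines: ['map', 'sun', 'pot']
Checking which lines start with 'd':
  Line 1: 'map' -> no
  Line 2: 'sun' -> no
  Line 3: 'pot' -> no
Matching lines: []
Count: 0

0


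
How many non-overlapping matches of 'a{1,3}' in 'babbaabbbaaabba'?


Pattern 'a{1,3}' matches between 1 and 3 consecutive a's (greedy).
String: 'babbaabbbaaabba'
Finding runs of a's and applying greedy matching:
  Run at pos 1: 'a' (length 1)
  Run at pos 4: 'aa' (length 2)
  Run at pos 9: 'aaa' (length 3)
  Run at pos 14: 'a' (length 1)
Matches: ['a', 'aa', 'aaa', 'a']
Count: 4

4


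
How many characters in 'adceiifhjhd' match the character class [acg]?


Character class [acg] matches any of: {a, c, g}
Scanning string 'adceiifhjhd' character by character:
  pos 0: 'a' -> MATCH
  pos 1: 'd' -> no
  pos 2: 'c' -> MATCH
  pos 3: 'e' -> no
  pos 4: 'i' -> no
  pos 5: 'i' -> no
  pos 6: 'f' -> no
  pos 7: 'h' -> no
  pos 8: 'j' -> no
  pos 9: 'h' -> no
  pos 10: 'd' -> no
Total matches: 2

2


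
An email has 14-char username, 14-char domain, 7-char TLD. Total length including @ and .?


An email address has format: username@domain.tld
Username length: 14
'@' character: 1
Domain length: 14
'.' character: 1
TLD length: 7
Total = 14 + 1 + 14 + 1 + 7 = 37

37


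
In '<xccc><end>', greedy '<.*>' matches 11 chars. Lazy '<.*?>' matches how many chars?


Greedy '<.*>' tries to match as MUCH as possible.
Lazy '<.*?>' tries to match as LITTLE as possible.

String: '<xccc><end>'
Greedy '<.*>' starts at first '<' and extends to the LAST '>': '<xccc><end>' (11 chars)
Lazy '<.*?>' starts at first '<' and stops at the FIRST '>': '<xccc>' (6 chars)

6


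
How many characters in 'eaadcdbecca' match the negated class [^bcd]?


Negated class [^bcd] matches any char NOT in {b, c, d}
Scanning 'eaadcdbecca':
  pos 0: 'e' -> MATCH
  pos 1: 'a' -> MATCH
  pos 2: 'a' -> MATCH
  pos 3: 'd' -> no (excluded)
  pos 4: 'c' -> no (excluded)
  pos 5: 'd' -> no (excluded)
  pos 6: 'b' -> no (excluded)
  pos 7: 'e' -> MATCH
  pos 8: 'c' -> no (excluded)
  pos 9: 'c' -> no (excluded)
  pos 10: 'a' -> MATCH
Total matches: 5

5


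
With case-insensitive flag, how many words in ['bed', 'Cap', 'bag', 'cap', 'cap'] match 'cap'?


Case-insensitive matching: compare each word's lowercase form to 'cap'.
  'bed' -> lower='bed' -> no
  'Cap' -> lower='cap' -> MATCH
  'bag' -> lower='bag' -> no
  'cap' -> lower='cap' -> MATCH
  'cap' -> lower='cap' -> MATCH
Matches: ['Cap', 'cap', 'cap']
Count: 3

3


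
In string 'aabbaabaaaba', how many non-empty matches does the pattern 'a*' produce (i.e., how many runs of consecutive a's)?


Pattern 'a*' matches zero or more a's. We want non-empty runs of consecutive a's.
String: 'aabbaabaaaba'
Walking through the string to find runs of a's:
  Run 1: positions 0-1 -> 'aa'
  Run 2: positions 4-5 -> 'aa'
  Run 3: positions 7-9 -> 'aaa'
  Run 4: positions 11-11 -> 'a'
Non-empty runs found: ['aa', 'aa', 'aaa', 'a']
Count: 4

4


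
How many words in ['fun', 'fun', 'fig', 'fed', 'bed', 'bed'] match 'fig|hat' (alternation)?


Alternation 'fig|hat' matches either 'fig' or 'hat'.
Checking each word:
  'fun' -> no
  'fun' -> no
  'fig' -> MATCH
  'fed' -> no
  'bed' -> no
  'bed' -> no
Matches: ['fig']
Count: 1

1


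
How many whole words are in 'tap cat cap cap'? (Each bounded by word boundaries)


Word boundaries (\b) mark the start/end of each word.
Text: 'tap cat cap cap'
Splitting by whitespace:
  Word 1: 'tap'
  Word 2: 'cat'
  Word 3: 'cap'
  Word 4: 'cap'
Total whole words: 4

4


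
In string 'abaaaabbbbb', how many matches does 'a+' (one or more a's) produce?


Pattern 'a+' matches one or more consecutive a's.
String: 'abaaaabbbbb'
Scanning for runs of a:
  Match 1: 'a' (length 1)
  Match 2: 'aaaa' (length 4)
Total matches: 2

2


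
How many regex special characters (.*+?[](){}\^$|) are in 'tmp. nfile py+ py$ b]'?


Regex special characters are: . * + ? [ ] ( ) { } \ ^ $ |
Scanning 'tmp. nfile py+ py$ b]':
  pos 3: '.' -> SPECIAL
  pos 13: '+' -> SPECIAL
  pos 17: '$' -> SPECIAL
  pos 20: ']' -> SPECIAL
Special chars found: ['.', '+', '$', ']']
Total: 4

4


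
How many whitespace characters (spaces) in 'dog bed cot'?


\s matches whitespace characters (spaces, tabs, etc.).
Text: 'dog bed cot'
This text has 3 words separated by spaces.
Number of spaces = number of words - 1 = 3 - 1 = 2

2


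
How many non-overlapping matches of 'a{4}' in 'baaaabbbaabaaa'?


Pattern 'a{4}' matches exactly 4 consecutive a's (greedy, non-overlapping).
String: 'baaaabbbaabaaa'
Scanning for runs of a's:
  Run at pos 1: 'aaaa' (length 4) -> 1 match(es)
  Run at pos 8: 'aa' (length 2) -> 0 match(es)
  Run at pos 11: 'aaa' (length 3) -> 0 match(es)
Matches found: ['aaaa']
Total: 1

1


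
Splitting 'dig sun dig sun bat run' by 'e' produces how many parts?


Splitting by 'e' breaks the string at each occurrence of the separator.
Text: 'dig sun dig sun bat run'
Parts after split:
  Part 1: 'dig sun dig sun bat run'
Total parts: 1

1


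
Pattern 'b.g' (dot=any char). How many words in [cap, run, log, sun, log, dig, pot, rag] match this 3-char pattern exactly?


Pattern 'b.g' means: starts with 'b', any single char, ends with 'g'.
Checking each word (must be exactly 3 chars):
  'cap' (len=3): no
  'run' (len=3): no
  'log' (len=3): no
  'sun' (len=3): no
  'log' (len=3): no
  'dig' (len=3): no
  'pot' (len=3): no
  'rag' (len=3): no
Matching words: []
Total: 0

0


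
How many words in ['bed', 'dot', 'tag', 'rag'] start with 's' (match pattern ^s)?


Pattern ^s anchors to start of word. Check which words begin with 's':
  'bed' -> no
  'dot' -> no
  'tag' -> no
  'rag' -> no
Matching words: []
Count: 0

0


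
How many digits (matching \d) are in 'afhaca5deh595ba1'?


\d matches any digit 0-9.
Scanning 'afhaca5deh595ba1':
  pos 6: '5' -> DIGIT
  pos 10: '5' -> DIGIT
  pos 11: '9' -> DIGIT
  pos 12: '5' -> DIGIT
  pos 15: '1' -> DIGIT
Digits found: ['5', '5', '9', '5', '1']
Total: 5

5


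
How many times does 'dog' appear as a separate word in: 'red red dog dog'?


Scanning each word for exact match 'dog':
  Word 1: 'red' -> no
  Word 2: 'red' -> no
  Word 3: 'dog' -> MATCH
  Word 4: 'dog' -> MATCH
Total matches: 2

2


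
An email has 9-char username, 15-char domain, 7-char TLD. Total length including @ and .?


An email address has format: username@domain.tld
Username length: 9
'@' character: 1
Domain length: 15
'.' character: 1
TLD length: 7
Total = 9 + 1 + 15 + 1 + 7 = 33

33


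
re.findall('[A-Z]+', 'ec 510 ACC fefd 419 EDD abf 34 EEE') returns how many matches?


Pattern '[A-Z]+' finds one or more uppercase letters.
Text: 'ec 510 ACC fefd 419 EDD abf 34 EEE'
Scanning for matches:
  Match 1: 'ACC'
  Match 2: 'EDD'
  Match 3: 'EEE'
Total matches: 3

3


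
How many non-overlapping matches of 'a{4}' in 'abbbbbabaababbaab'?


Pattern 'a{4}' matches exactly 4 consecutive a's (greedy, non-overlapping).
String: 'abbbbbabaababbaab'
Scanning for runs of a's:
  Run at pos 0: 'a' (length 1) -> 0 match(es)
  Run at pos 6: 'a' (length 1) -> 0 match(es)
  Run at pos 8: 'aa' (length 2) -> 0 match(es)
  Run at pos 11: 'a' (length 1) -> 0 match(es)
  Run at pos 14: 'aa' (length 2) -> 0 match(es)
Matches found: []
Total: 0

0


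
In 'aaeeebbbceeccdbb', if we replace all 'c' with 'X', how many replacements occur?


re.sub('c', 'X', text) replaces every occurrence of 'c' with 'X'.
Text: 'aaeeebbbceeccdbb'
Scanning for 'c':
  pos 8: 'c' -> replacement #1
  pos 11: 'c' -> replacement #2
  pos 12: 'c' -> replacement #3
Total replacements: 3

3


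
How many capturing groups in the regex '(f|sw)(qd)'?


To count capturing groups, count each '(' that starts a group.
Pattern: '(f|sw)(qd)'
Walking through the pattern:
  Position 0: '(' -> group #1
  Position 6: '(' -> group #2
Total capturing groups: 2

2


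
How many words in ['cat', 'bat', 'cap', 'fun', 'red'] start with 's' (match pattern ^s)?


Pattern ^s anchors to start of word. Check which words begin with 's':
  'cat' -> no
  'bat' -> no
  'cap' -> no
  'fun' -> no
  'red' -> no
Matching words: []
Count: 0

0


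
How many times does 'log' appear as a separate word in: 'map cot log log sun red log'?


Scanning each word for exact match 'log':
  Word 1: 'map' -> no
  Word 2: 'cot' -> no
  Word 3: 'log' -> MATCH
  Word 4: 'log' -> MATCH
  Word 5: 'sun' -> no
  Word 6: 'red' -> no
  Word 7: 'log' -> MATCH
Total matches: 3

3


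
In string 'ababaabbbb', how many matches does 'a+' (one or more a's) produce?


Pattern 'a+' matches one or more consecutive a's.
String: 'ababaabbbb'
Scanning for runs of a:
  Match 1: 'a' (length 1)
  Match 2: 'a' (length 1)
  Match 3: 'aa' (length 2)
Total matches: 3

3


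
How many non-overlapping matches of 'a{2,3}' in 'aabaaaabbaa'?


Pattern 'a{2,3}' matches between 2 and 3 consecutive a's (greedy).
String: 'aabaaaabbaa'
Finding runs of a's and applying greedy matching:
  Run at pos 0: 'aa' (length 2)
  Run at pos 3: 'aaaa' (length 4)
  Run at pos 9: 'aa' (length 2)
Matches: ['aa', 'aaa', 'aa']
Count: 3

3


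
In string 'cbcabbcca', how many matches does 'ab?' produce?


Pattern 'ab?' matches 'a' optionally followed by 'b'.
String: 'cbcabbcca'
Scanning left to right for 'a' then checking next char:
  Match 1: 'ab' (a followed by b)
  Match 2: 'a' (a not followed by b)
Total matches: 2

2


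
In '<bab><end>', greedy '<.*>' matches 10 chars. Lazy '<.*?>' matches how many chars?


Greedy '<.*>' tries to match as MUCH as possible.
Lazy '<.*?>' tries to match as LITTLE as possible.

String: '<bab><end>'
Greedy '<.*>' starts at first '<' and extends to the LAST '>': '<bab><end>' (10 chars)
Lazy '<.*?>' starts at first '<' and stops at the FIRST '>': '<bab>' (5 chars)

5


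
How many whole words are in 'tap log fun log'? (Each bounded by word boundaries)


Word boundaries (\b) mark the start/end of each word.
Text: 'tap log fun log'
Splitting by whitespace:
  Word 1: 'tap'
  Word 2: 'log'
  Word 3: 'fun'
  Word 4: 'log'
Total whole words: 4

4


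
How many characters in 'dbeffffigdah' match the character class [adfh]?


Character class [adfh] matches any of: {a, d, f, h}
Scanning string 'dbeffffigdah' character by character:
  pos 0: 'd' -> MATCH
  pos 1: 'b' -> no
  pos 2: 'e' -> no
  pos 3: 'f' -> MATCH
  pos 4: 'f' -> MATCH
  pos 5: 'f' -> MATCH
  pos 6: 'f' -> MATCH
  pos 7: 'i' -> no
  pos 8: 'g' -> no
  pos 9: 'd' -> MATCH
  pos 10: 'a' -> MATCH
  pos 11: 'h' -> MATCH
Total matches: 8

8


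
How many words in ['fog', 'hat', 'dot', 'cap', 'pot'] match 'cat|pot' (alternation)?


Alternation 'cat|pot' matches either 'cat' or 'pot'.
Checking each word:
  'fog' -> no
  'hat' -> no
  'dot' -> no
  'cap' -> no
  'pot' -> MATCH
Matches: ['pot']
Count: 1

1


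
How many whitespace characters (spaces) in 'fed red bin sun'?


\s matches whitespace characters (spaces, tabs, etc.).
Text: 'fed red bin sun'
This text has 4 words separated by spaces.
Number of spaces = number of words - 1 = 4 - 1 = 3

3


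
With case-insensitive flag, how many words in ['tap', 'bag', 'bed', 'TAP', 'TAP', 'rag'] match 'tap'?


Case-insensitive matching: compare each word's lowercase form to 'tap'.
  'tap' -> lower='tap' -> MATCH
  'bag' -> lower='bag' -> no
  'bed' -> lower='bed' -> no
  'TAP' -> lower='tap' -> MATCH
  'TAP' -> lower='tap' -> MATCH
  'rag' -> lower='rag' -> no
Matches: ['tap', 'TAP', 'TAP']
Count: 3

3


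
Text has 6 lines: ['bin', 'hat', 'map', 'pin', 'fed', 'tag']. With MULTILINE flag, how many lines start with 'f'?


With MULTILINE flag, ^ matches the start of each line.
Lines: ['bin', 'hat', 'map', 'pin', 'fed', 'tag']
Checking which lines start with 'f':
  Line 1: 'bin' -> no
  Line 2: 'hat' -> no
  Line 3: 'map' -> no
  Line 4: 'pin' -> no
  Line 5: 'fed' -> MATCH
  Line 6: 'tag' -> no
Matching lines: ['fed']
Count: 1

1


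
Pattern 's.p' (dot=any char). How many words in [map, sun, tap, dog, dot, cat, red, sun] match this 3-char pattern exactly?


Pattern 's.p' means: starts with 's', any single char, ends with 'p'.
Checking each word (must be exactly 3 chars):
  'map' (len=3): no
  'sun' (len=3): no
  'tap' (len=3): no
  'dog' (len=3): no
  'dot' (len=3): no
  'cat' (len=3): no
  'red' (len=3): no
  'sun' (len=3): no
Matching words: []
Total: 0

0


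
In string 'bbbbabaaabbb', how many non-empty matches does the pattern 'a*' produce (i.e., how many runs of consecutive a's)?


Pattern 'a*' matches zero or more a's. We want non-empty runs of consecutive a's.
String: 'bbbbabaaabbb'
Walking through the string to find runs of a's:
  Run 1: positions 4-4 -> 'a'
  Run 2: positions 6-8 -> 'aaa'
Non-empty runs found: ['a', 'aaa']
Count: 2

2


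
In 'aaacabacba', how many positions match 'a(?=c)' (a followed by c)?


Lookahead 'a(?=c)' matches 'a' only when followed by 'c'.
String: 'aaacabacba'
Checking each position where char is 'a':
  pos 0: 'a' -> no (next='a')
  pos 1: 'a' -> no (next='a')
  pos 2: 'a' -> MATCH (next='c')
  pos 4: 'a' -> no (next='b')
  pos 6: 'a' -> MATCH (next='c')
Matching positions: [2, 6]
Count: 2

2


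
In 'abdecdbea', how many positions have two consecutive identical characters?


Looking for consecutive identical characters in 'abdecdbea':
  pos 0-1: 'a' vs 'b' -> different
  pos 1-2: 'b' vs 'd' -> different
  pos 2-3: 'd' vs 'e' -> different
  pos 3-4: 'e' vs 'c' -> different
  pos 4-5: 'c' vs 'd' -> different
  pos 5-6: 'd' vs 'b' -> different
  pos 6-7: 'b' vs 'e' -> different
  pos 7-8: 'e' vs 'a' -> different
Consecutive identical pairs: []
Count: 0

0


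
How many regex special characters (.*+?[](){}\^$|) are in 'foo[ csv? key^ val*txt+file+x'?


Regex special characters are: . * + ? [ ] ( ) { } \ ^ $ |
Scanning 'foo[ csv? key^ val*txt+file+x':
  pos 3: '[' -> SPECIAL
  pos 8: '?' -> SPECIAL
  pos 13: '^' -> SPECIAL
  pos 18: '*' -> SPECIAL
  pos 22: '+' -> SPECIAL
  pos 27: '+' -> SPECIAL
Special chars found: ['[', '?', '^', '*', '+', '+']
Total: 6

6


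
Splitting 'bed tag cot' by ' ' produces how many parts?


Splitting by ' ' breaks the string at each occurrence of the separator.
Text: 'bed tag cot'
Parts after split:
  Part 1: 'bed'
  Part 2: 'tag'
  Part 3: 'cot'
Total parts: 3

3


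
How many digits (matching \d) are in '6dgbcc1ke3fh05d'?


\d matches any digit 0-9.
Scanning '6dgbcc1ke3fh05d':
  pos 0: '6' -> DIGIT
  pos 6: '1' -> DIGIT
  pos 9: '3' -> DIGIT
  pos 12: '0' -> DIGIT
  pos 13: '5' -> DIGIT
Digits found: ['6', '1', '3', '0', '5']
Total: 5

5


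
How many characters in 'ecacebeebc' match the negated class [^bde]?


Negated class [^bde] matches any char NOT in {b, d, e}
Scanning 'ecacebeebc':
  pos 0: 'e' -> no (excluded)
  pos 1: 'c' -> MATCH
  pos 2: 'a' -> MATCH
  pos 3: 'c' -> MATCH
  pos 4: 'e' -> no (excluded)
  pos 5: 'b' -> no (excluded)
  pos 6: 'e' -> no (excluded)
  pos 7: 'e' -> no (excluded)
  pos 8: 'b' -> no (excluded)
  pos 9: 'c' -> MATCH
Total matches: 4

4


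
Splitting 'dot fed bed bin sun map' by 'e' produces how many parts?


Splitting by 'e' breaks the string at each occurrence of the separator.
Text: 'dot fed bed bin sun map'
Parts after split:
  Part 1: 'dot f'
  Part 2: 'd b'
  Part 3: 'd bin sun map'
Total parts: 3

3


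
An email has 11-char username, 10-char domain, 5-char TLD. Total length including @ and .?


An email address has format: username@domain.tld
Username length: 11
'@' character: 1
Domain length: 10
'.' character: 1
TLD length: 5
Total = 11 + 1 + 10 + 1 + 5 = 28

28


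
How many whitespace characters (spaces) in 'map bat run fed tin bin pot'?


\s matches whitespace characters (spaces, tabs, etc.).
Text: 'map bat run fed tin bin pot'
This text has 7 words separated by spaces.
Number of spaces = number of words - 1 = 7 - 1 = 6

6


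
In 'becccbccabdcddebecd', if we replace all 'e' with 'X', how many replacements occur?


re.sub('e', 'X', text) replaces every occurrence of 'e' with 'X'.
Text: 'becccbccabdcddebecd'
Scanning for 'e':
  pos 1: 'e' -> replacement #1
  pos 14: 'e' -> replacement #2
  pos 16: 'e' -> replacement #3
Total replacements: 3

3


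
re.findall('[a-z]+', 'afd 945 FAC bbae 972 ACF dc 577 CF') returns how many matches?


Pattern '[a-z]+' finds one or more lowercase letters.
Text: 'afd 945 FAC bbae 972 ACF dc 577 CF'
Scanning for matches:
  Match 1: 'afd'
  Match 2: 'bbae'
  Match 3: 'dc'
Total matches: 3

3


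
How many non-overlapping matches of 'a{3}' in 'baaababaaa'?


Pattern 'a{3}' matches exactly 3 consecutive a's (greedy, non-overlapping).
String: 'baaababaaa'
Scanning for runs of a's:
  Run at pos 1: 'aaa' (length 3) -> 1 match(es)
  Run at pos 5: 'a' (length 1) -> 0 match(es)
  Run at pos 7: 'aaa' (length 3) -> 1 match(es)
Matches found: ['aaa', 'aaa']
Total: 2

2


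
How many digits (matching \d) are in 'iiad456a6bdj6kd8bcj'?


\d matches any digit 0-9.
Scanning 'iiad456a6bdj6kd8bcj':
  pos 4: '4' -> DIGIT
  pos 5: '5' -> DIGIT
  pos 6: '6' -> DIGIT
  pos 8: '6' -> DIGIT
  pos 12: '6' -> DIGIT
  pos 15: '8' -> DIGIT
Digits found: ['4', '5', '6', '6', '6', '8']
Total: 6

6


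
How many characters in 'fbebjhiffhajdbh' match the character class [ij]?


Character class [ij] matches any of: {i, j}
Scanning string 'fbebjhiffhajdbh' character by character:
  pos 0: 'f' -> no
  pos 1: 'b' -> no
  pos 2: 'e' -> no
  pos 3: 'b' -> no
  pos 4: 'j' -> MATCH
  pos 5: 'h' -> no
  pos 6: 'i' -> MATCH
  pos 7: 'f' -> no
  pos 8: 'f' -> no
  pos 9: 'h' -> no
  pos 10: 'a' -> no
  pos 11: 'j' -> MATCH
  pos 12: 'd' -> no
  pos 13: 'b' -> no
  pos 14: 'h' -> no
Total matches: 3

3


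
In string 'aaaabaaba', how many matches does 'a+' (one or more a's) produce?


Pattern 'a+' matches one or more consecutive a's.
String: 'aaaabaaba'
Scanning for runs of a:
  Match 1: 'aaaa' (length 4)
  Match 2: 'aa' (length 2)
  Match 3: 'a' (length 1)
Total matches: 3

3


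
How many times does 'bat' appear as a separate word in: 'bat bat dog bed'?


Scanning each word for exact match 'bat':
  Word 1: 'bat' -> MATCH
  Word 2: 'bat' -> MATCH
  Word 3: 'dog' -> no
  Word 4: 'bed' -> no
Total matches: 2

2


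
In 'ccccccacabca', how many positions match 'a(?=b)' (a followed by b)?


Lookahead 'a(?=b)' matches 'a' only when followed by 'b'.
String: 'ccccccacabca'
Checking each position where char is 'a':
  pos 6: 'a' -> no (next='c')
  pos 8: 'a' -> MATCH (next='b')
Matching positions: [8]
Count: 1

1


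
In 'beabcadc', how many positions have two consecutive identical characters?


Looking for consecutive identical characters in 'beabcadc':
  pos 0-1: 'b' vs 'e' -> different
  pos 1-2: 'e' vs 'a' -> different
  pos 2-3: 'a' vs 'b' -> different
  pos 3-4: 'b' vs 'c' -> different
  pos 4-5: 'c' vs 'a' -> different
  pos 5-6: 'a' vs 'd' -> different
  pos 6-7: 'd' vs 'c' -> different
Consecutive identical pairs: []
Count: 0

0


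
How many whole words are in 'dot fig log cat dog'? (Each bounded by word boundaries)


Word boundaries (\b) mark the start/end of each word.
Text: 'dot fig log cat dog'
Splitting by whitespace:
  Word 1: 'dot'
  Word 2: 'fig'
  Word 3: 'log'
  Word 4: 'cat'
  Word 5: 'dog'
Total whole words: 5

5


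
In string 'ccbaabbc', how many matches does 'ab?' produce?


Pattern 'ab?' matches 'a' optionally followed by 'b'.
String: 'ccbaabbc'
Scanning left to right for 'a' then checking next char:
  Match 1: 'a' (a not followed by b)
  Match 2: 'ab' (a followed by b)
Total matches: 2

2


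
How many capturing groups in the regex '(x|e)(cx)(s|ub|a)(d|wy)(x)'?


To count capturing groups, count each '(' that starts a group.
Pattern: '(x|e)(cx)(s|ub|a)(d|wy)(x)'
Walking through the pattern:
  Position 0: '(' -> group #1
  Position 5: '(' -> group #2
  Position 9: '(' -> group #3
  Position 17: '(' -> group #4
  Position 23: '(' -> group #5
Total capturing groups: 5

5


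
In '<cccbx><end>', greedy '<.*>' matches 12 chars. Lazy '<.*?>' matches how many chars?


Greedy '<.*>' tries to match as MUCH as possible.
Lazy '<.*?>' tries to match as LITTLE as possible.

String: '<cccbx><end>'
Greedy '<.*>' starts at first '<' and extends to the LAST '>': '<cccbx><end>' (12 chars)
Lazy '<.*?>' starts at first '<' and stops at the FIRST '>': '<cccbx>' (7 chars)

7


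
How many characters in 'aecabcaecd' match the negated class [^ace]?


Negated class [^ace] matches any char NOT in {a, c, e}
Scanning 'aecabcaecd':
  pos 0: 'a' -> no (excluded)
  pos 1: 'e' -> no (excluded)
  pos 2: 'c' -> no (excluded)
  pos 3: 'a' -> no (excluded)
  pos 4: 'b' -> MATCH
  pos 5: 'c' -> no (excluded)
  pos 6: 'a' -> no (excluded)
  pos 7: 'e' -> no (excluded)
  pos 8: 'c' -> no (excluded)
  pos 9: 'd' -> MATCH
Total matches: 2

2


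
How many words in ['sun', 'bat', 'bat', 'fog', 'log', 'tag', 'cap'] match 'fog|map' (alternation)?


Alternation 'fog|map' matches either 'fog' or 'map'.
Checking each word:
  'sun' -> no
  'bat' -> no
  'bat' -> no
  'fog' -> MATCH
  'log' -> no
  'tag' -> no
  'cap' -> no
Matches: ['fog']
Count: 1

1


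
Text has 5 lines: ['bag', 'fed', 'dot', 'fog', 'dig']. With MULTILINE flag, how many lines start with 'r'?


With MULTILINE flag, ^ matches the start of each line.
Lines: ['bag', 'fed', 'dot', 'fog', 'dig']
Checking which lines start with 'r':
  Line 1: 'bag' -> no
  Line 2: 'fed' -> no
  Line 3: 'dot' -> no
  Line 4: 'fog' -> no
  Line 5: 'dig' -> no
Matching lines: []
Count: 0

0


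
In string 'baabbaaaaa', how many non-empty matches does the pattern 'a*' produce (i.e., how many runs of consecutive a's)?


Pattern 'a*' matches zero or more a's. We want non-empty runs of consecutive a's.
String: 'baabbaaaaa'
Walking through the string to find runs of a's:
  Run 1: positions 1-2 -> 'aa'
  Run 2: positions 5-9 -> 'aaaaa'
Non-empty runs found: ['aa', 'aaaaa']
Count: 2

2


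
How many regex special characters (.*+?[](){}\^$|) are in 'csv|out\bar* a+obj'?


Regex special characters are: . * + ? [ ] ( ) { } \ ^ $ |
Scanning 'csv|out\bar* a+obj':
  pos 3: '|' -> SPECIAL
  pos 7: '\' -> SPECIAL
  pos 11: '*' -> SPECIAL
  pos 14: '+' -> SPECIAL
Special chars found: ['|', '\\', '*', '+']
Total: 4

4


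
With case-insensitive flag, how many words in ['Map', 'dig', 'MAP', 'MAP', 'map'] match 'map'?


Case-insensitive matching: compare each word's lowercase form to 'map'.
  'Map' -> lower='map' -> MATCH
  'dig' -> lower='dig' -> no
  'MAP' -> lower='map' -> MATCH
  'MAP' -> lower='map' -> MATCH
  'map' -> lower='map' -> MATCH
Matches: ['Map', 'MAP', 'MAP', 'map']
Count: 4

4


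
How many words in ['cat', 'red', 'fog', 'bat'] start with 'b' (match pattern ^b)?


Pattern ^b anchors to start of word. Check which words begin with 'b':
  'cat' -> no
  'red' -> no
  'fog' -> no
  'bat' -> MATCH (starts with 'b')
Matching words: ['bat']
Count: 1

1


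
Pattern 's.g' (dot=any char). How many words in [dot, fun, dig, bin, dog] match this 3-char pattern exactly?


Pattern 's.g' means: starts with 's', any single char, ends with 'g'.
Checking each word (must be exactly 3 chars):
  'dot' (len=3): no
  'fun' (len=3): no
  'dig' (len=3): no
  'bin' (len=3): no
  'dog' (len=3): no
Matching words: []
Total: 0

0


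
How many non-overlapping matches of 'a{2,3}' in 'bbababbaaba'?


Pattern 'a{2,3}' matches between 2 and 3 consecutive a's (greedy).
String: 'bbababbaaba'
Finding runs of a's and applying greedy matching:
  Run at pos 2: 'a' (length 1)
  Run at pos 4: 'a' (length 1)
  Run at pos 7: 'aa' (length 2)
  Run at pos 10: 'a' (length 1)
Matches: ['aa']
Count: 1

1


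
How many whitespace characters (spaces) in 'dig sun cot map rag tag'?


\s matches whitespace characters (spaces, tabs, etc.).
Text: 'dig sun cot map rag tag'
This text has 6 words separated by spaces.
Number of spaces = number of words - 1 = 6 - 1 = 5

5


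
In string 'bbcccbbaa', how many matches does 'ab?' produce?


Pattern 'ab?' matches 'a' optionally followed by 'b'.
String: 'bbcccbbaa'
Scanning left to right for 'a' then checking next char:
  Match 1: 'a' (a not followed by b)
  Match 2: 'a' (a not followed by b)
Total matches: 2

2


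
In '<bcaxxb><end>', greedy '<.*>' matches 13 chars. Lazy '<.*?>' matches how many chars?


Greedy '<.*>' tries to match as MUCH as possible.
Lazy '<.*?>' tries to match as LITTLE as possible.

String: '<bcaxxb><end>'
Greedy '<.*>' starts at first '<' and extends to the LAST '>': '<bcaxxb><end>' (13 chars)
Lazy '<.*?>' starts at first '<' and stops at the FIRST '>': '<bcaxxb>' (8 chars)

8


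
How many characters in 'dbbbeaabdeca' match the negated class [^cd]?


Negated class [^cd] matches any char NOT in {c, d}
Scanning 'dbbbeaabdeca':
  pos 0: 'd' -> no (excluded)
  pos 1: 'b' -> MATCH
  pos 2: 'b' -> MATCH
  pos 3: 'b' -> MATCH
  pos 4: 'e' -> MATCH
  pos 5: 'a' -> MATCH
  pos 6: 'a' -> MATCH
  pos 7: 'b' -> MATCH
  pos 8: 'd' -> no (excluded)
  pos 9: 'e' -> MATCH
  pos 10: 'c' -> no (excluded)
  pos 11: 'a' -> MATCH
Total matches: 9

9


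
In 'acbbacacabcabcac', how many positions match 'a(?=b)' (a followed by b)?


Lookahead 'a(?=b)' matches 'a' only when followed by 'b'.
String: 'acbbacacabcabcac'
Checking each position where char is 'a':
  pos 0: 'a' -> no (next='c')
  pos 4: 'a' -> no (next='c')
  pos 6: 'a' -> no (next='c')
  pos 8: 'a' -> MATCH (next='b')
  pos 11: 'a' -> MATCH (next='b')
  pos 14: 'a' -> no (next='c')
Matching positions: [8, 11]
Count: 2

2


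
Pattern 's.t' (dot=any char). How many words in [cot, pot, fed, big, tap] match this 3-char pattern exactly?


Pattern 's.t' means: starts with 's', any single char, ends with 't'.
Checking each word (must be exactly 3 chars):
  'cot' (len=3): no
  'pot' (len=3): no
  'fed' (len=3): no
  'big' (len=3): no
  'tap' (len=3): no
Matching words: []
Total: 0

0


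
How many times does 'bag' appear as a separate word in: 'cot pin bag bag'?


Scanning each word for exact match 'bag':
  Word 1: 'cot' -> no
  Word 2: 'pin' -> no
  Word 3: 'bag' -> MATCH
  Word 4: 'bag' -> MATCH
Total matches: 2

2
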